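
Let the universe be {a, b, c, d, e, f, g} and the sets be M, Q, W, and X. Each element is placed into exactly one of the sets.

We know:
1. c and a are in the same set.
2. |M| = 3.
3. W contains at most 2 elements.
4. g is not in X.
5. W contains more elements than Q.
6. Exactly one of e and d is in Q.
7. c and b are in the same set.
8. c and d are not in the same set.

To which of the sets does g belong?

g: W

From (4): g ∉ X.
Suppose g ∈ M: no assignment then satisfies all the clues, so g ∉ M.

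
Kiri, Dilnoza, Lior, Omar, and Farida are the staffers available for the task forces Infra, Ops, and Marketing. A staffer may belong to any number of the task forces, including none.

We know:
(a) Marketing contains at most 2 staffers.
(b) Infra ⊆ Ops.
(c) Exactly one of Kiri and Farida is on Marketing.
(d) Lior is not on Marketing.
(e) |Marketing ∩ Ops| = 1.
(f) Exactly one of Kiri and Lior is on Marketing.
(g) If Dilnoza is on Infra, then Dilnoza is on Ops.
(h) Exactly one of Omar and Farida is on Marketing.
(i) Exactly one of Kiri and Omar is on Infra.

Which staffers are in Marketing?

Marketing = {Kiri, Omar}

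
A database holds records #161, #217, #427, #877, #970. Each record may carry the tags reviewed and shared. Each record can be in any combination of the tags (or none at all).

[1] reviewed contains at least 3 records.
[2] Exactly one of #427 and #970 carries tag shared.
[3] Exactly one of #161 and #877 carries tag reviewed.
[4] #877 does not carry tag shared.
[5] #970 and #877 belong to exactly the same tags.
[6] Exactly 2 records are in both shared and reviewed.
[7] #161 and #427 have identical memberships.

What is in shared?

shared = {#161, #427}

From (4): #877 ∉ shared.
(5): #970 matches #877: #970 ∉ shared.
(2) (exactly one): #427 ∈ shared.
(7): #161 matches #427: #161 ∈ shared.
Suppose #217 ∈ shared: no assignment then satisfies all the clues, so #217 ∉ shared.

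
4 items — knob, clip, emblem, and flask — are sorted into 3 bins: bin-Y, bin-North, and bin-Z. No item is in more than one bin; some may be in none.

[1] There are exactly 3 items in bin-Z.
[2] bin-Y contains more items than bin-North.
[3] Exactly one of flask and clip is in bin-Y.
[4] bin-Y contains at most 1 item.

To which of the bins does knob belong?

knob: bin-Z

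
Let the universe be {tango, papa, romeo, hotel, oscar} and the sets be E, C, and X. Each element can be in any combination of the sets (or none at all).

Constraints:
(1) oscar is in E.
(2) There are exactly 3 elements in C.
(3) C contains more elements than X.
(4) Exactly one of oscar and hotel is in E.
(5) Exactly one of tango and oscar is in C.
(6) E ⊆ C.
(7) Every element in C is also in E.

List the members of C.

C = {oscar, papa, romeo}

From (1): oscar ∈ E.
(4) (exactly one): hotel ∉ E.
(6) with oscar ∈ E: oscar ∈ C.
(7) contrapositive: hotel ∉ C.
(5) (exactly one): tango ∉ C.
(6) contrapositive: tango ∉ E.
(2): only 3 candidates remain for C, so all are in.
(7) with papa ∈ C: papa ∈ E.
(7) with romeo ∈ C: romeo ∈ E.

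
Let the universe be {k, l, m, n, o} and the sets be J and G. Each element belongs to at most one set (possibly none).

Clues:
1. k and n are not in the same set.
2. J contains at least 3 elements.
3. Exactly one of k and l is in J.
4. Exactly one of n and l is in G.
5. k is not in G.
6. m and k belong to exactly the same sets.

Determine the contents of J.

J = {k, m, o}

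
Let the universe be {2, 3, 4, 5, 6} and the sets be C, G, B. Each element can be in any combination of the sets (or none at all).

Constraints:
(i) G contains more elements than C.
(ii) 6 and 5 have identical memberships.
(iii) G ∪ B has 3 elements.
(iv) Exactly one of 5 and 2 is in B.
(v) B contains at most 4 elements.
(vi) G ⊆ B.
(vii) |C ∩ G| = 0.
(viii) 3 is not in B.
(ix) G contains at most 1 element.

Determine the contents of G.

G = {4}

From (viii): 3 ∉ B.
(vi) contrapositive: 3 ∉ G.
Suppose 2 ∈ G: no assignment then satisfies all the clues, so 2 ∉ G.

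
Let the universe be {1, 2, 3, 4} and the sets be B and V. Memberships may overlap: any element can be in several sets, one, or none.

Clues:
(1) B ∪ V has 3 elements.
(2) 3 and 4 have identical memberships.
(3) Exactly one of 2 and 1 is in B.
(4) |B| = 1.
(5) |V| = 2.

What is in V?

V = {3, 4}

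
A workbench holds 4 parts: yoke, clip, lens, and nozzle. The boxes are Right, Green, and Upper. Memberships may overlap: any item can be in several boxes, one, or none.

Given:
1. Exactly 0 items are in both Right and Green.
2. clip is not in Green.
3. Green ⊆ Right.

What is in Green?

Green = {}

From (2): clip ∉ Green.
Suppose yoke ∈ Green: no assignment then satisfies all the clues, so yoke ∉ Green.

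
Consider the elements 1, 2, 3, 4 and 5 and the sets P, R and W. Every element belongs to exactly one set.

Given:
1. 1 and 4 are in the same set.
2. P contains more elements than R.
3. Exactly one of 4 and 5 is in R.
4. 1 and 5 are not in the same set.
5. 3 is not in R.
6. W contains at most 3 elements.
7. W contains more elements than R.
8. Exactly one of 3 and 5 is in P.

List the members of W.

W = {1, 4}

From (5): 3 ∉ R.
Suppose 1 ∉ W: no assignment then satisfies all the clues, so 1 ∈ W.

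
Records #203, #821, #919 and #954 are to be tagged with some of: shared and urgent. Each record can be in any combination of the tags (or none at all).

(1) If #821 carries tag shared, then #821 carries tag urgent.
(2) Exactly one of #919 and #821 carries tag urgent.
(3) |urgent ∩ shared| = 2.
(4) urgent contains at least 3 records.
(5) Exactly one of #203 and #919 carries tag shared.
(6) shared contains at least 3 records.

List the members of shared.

shared = {#821, #919, #954}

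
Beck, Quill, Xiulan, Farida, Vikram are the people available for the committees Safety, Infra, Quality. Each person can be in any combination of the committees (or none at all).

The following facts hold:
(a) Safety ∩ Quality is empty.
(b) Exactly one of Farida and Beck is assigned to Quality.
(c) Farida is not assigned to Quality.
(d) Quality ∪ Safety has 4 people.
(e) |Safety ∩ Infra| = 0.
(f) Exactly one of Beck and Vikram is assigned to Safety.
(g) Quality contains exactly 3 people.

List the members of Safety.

Safety = {Vikram}

From (c): Farida ∉ Quality.
(b) (exactly one): Beck ∈ Quality.
(a) (disjoint): Beck ∉ Safety.
(f) (exactly one): Vikram ∈ Safety.
(a) (disjoint): Vikram ∉ Quality.
(g): only 3 candidates remain for Quality, so all are in.
(a) (disjoint): Quill ∉ Safety.
(a) (disjoint): Xiulan ∉ Safety.
Suppose Farida ∈ Safety: no assignment then satisfies all the clues, so Farida ∉ Safety.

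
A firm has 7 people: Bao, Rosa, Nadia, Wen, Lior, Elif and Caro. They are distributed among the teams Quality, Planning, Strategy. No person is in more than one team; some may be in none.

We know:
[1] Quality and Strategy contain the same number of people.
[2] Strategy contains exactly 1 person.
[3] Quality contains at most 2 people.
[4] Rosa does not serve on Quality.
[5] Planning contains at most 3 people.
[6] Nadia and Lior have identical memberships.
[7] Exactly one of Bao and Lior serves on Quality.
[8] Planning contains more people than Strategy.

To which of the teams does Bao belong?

Bao: Quality

From (4): Rosa ∉ Quality.
Suppose Bao ∉ Quality: no assignment then satisfies all the clues, so Bao ∈ Quality.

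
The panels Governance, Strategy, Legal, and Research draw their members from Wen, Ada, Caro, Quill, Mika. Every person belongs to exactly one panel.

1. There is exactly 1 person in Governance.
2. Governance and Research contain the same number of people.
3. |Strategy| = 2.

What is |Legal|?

1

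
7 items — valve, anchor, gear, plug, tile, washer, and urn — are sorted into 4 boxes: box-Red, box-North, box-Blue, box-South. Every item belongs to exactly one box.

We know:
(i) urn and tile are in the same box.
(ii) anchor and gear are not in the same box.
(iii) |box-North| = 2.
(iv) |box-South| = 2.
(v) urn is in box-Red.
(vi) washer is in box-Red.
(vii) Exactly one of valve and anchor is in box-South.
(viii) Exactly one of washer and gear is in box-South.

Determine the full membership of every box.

box-Red = {tile, urn, washer}; box-North = {anchor, plug}; box-Blue = {}; box-South = {gear, valve}

From (v): urn ∈ box-Red.
From (vi): washer ∈ box-Red.
(i): tile matches urn: tile ∈ box-Red.
(viii) (exactly one): gear ∈ box-South.
(ii): anchor ∉ box-South.
(vii) (exactly one): valve ∈ box-South.
(iii): only 2 candidates remain for box-North, so all are in.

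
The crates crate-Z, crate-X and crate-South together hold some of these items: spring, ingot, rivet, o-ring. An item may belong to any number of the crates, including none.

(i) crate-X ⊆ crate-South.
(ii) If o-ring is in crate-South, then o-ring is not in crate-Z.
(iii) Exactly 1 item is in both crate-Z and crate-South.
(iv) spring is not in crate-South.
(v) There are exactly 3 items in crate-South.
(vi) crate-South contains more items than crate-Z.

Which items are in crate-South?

From (iv): spring ∉ crate-South.
(i) contrapositive: spring ∉ crate-X.
(v): only 3 candidates remain for crate-South, so all are in.
(ii): o-ring ∉ crate-Z.

crate-South = {ingot, o-ring, rivet}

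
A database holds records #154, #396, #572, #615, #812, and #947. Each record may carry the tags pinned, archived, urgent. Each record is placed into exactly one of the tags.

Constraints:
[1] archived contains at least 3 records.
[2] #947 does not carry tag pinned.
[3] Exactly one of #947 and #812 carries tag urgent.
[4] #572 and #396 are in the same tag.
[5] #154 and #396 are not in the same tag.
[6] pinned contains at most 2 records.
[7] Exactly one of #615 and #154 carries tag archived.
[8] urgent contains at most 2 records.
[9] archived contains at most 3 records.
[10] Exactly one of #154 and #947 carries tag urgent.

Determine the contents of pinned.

pinned = {#154, #812}

From (2): #947 ∉ pinned.
Suppose #154 ∉ pinned: no assignment then satisfies all the clues, so #154 ∈ pinned.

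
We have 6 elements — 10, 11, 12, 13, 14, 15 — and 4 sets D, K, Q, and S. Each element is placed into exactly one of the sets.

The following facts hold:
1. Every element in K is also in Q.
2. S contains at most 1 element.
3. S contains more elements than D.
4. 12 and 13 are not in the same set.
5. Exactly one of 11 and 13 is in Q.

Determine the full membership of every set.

D = {}; K = {}; Q = {10, 11, 12, 14, 15}; S = {13}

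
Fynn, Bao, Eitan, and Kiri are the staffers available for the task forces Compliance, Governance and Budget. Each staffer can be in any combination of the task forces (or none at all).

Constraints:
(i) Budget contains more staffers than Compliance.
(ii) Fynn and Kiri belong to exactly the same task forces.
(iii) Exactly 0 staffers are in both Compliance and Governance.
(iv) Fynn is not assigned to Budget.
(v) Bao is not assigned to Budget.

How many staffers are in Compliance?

0

From (iv): Fynn ∉ Budget.
From (v): Bao ∉ Budget.
(ii): Kiri matches Fynn: Kiri ∉ Budget.
Suppose Fynn ∈ Compliance: no assignment then satisfies all the clues, so Fynn ∉ Compliance.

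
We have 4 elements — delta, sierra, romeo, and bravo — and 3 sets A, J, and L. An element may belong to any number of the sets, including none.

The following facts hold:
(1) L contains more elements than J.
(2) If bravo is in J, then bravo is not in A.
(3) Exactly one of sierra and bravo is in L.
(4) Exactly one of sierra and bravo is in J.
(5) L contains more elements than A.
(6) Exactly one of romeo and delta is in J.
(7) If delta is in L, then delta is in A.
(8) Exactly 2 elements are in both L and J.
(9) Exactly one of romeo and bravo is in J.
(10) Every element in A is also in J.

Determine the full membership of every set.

A = {delta}; J = {bravo, delta}; L = {bravo, delta, romeo}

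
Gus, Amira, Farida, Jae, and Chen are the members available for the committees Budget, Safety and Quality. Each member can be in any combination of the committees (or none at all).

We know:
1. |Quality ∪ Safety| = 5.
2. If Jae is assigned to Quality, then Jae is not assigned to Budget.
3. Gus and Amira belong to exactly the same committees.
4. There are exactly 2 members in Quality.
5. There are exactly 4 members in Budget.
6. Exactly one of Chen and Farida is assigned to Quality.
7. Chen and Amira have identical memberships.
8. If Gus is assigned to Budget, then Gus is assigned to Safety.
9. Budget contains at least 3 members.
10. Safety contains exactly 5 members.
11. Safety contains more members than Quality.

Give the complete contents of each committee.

Budget = {Amira, Chen, Farida, Gus}; Safety = {Amira, Chen, Farida, Gus, Jae}; Quality = {Farida, Jae}

(10): only 5 candidates remain for Safety, so all are in.
Suppose Gus ∉ Budget: no assignment then satisfies all the clues, so Gus ∈ Budget.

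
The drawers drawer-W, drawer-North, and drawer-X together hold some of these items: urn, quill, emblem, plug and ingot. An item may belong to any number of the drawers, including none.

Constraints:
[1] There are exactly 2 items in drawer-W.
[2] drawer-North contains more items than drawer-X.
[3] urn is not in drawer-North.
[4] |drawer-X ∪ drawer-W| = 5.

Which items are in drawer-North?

drawer-North = {emblem, ingot, plug, quill}

From (3): urn ∉ drawer-North.
Suppose quill ∉ drawer-North: no assignment then satisfies all the clues, so quill ∈ drawer-North.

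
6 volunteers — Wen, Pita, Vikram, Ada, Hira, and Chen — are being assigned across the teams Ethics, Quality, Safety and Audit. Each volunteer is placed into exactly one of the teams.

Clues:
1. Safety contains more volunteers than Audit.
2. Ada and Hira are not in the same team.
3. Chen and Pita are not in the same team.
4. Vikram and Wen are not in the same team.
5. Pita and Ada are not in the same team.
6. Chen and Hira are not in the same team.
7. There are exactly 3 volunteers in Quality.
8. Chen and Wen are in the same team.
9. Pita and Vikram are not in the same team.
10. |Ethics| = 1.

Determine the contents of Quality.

Quality = {Ada, Chen, Wen}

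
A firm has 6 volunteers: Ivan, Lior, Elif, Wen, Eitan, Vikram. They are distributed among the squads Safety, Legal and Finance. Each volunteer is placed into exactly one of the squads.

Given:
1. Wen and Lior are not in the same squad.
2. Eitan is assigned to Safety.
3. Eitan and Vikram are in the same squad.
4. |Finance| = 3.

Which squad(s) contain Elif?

Elif: Finance

From (2): Eitan ∈ Safety.
(3): Vikram matches Eitan: Vikram ∈ Safety.
Suppose Elif ∈ Safety: no assignment then satisfies all the clues, so Elif ∉ Safety.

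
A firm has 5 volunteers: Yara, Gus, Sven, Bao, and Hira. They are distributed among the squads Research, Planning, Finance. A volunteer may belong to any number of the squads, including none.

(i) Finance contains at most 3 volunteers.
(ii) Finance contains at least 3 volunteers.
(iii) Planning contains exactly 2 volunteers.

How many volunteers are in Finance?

3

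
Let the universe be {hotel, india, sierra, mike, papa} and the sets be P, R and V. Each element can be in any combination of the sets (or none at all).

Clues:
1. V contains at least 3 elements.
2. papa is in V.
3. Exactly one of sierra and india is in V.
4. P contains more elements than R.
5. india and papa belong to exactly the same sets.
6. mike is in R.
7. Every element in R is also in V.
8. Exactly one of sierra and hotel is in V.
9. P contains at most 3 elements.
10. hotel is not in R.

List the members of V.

V = {hotel, india, mike, papa}

From (2): papa ∈ V.
From (6): mike ∈ R.
From (10): hotel ∉ R.
(5): india matches papa: india ∈ V.
(7) with mike ∈ R: mike ∈ V.
(3) (exactly one): sierra ∉ V.
(7) contrapositive: sierra ∉ R.
(8) (exactly one): hotel ∈ V.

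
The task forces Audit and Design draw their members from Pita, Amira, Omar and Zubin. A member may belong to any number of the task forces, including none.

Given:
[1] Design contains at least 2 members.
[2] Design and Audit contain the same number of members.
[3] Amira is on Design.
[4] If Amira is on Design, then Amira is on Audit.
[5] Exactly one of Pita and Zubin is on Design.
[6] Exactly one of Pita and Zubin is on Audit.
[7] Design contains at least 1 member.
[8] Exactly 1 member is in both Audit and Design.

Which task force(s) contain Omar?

Omar: none

From (3): Amira ∈ Design.
(4): Amira ∈ Audit.
Suppose Omar ∈ Audit: no assignment then satisfies all the clues, so Omar ∉ Audit.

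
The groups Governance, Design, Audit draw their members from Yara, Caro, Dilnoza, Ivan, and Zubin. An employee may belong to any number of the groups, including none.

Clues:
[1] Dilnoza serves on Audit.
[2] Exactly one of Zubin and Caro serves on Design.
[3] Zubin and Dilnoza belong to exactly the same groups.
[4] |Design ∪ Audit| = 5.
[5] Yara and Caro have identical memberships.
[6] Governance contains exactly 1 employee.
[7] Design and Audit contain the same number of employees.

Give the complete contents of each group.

Governance = {Ivan}; Design = {Caro, Ivan, Yara}; Audit = {Dilnoza, Ivan, Zubin}

From (1): Dilnoza ∈ Audit.
(3): Zubin matches Dilnoza: Zubin ∈ Audit.
Suppose Yara ∈ Governance: no assignment then satisfies all the clues, so Yara ∉ Governance.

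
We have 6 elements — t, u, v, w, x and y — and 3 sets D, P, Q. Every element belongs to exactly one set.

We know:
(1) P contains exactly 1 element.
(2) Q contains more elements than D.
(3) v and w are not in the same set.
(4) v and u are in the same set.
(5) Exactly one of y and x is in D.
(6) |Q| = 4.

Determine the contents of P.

P = {w}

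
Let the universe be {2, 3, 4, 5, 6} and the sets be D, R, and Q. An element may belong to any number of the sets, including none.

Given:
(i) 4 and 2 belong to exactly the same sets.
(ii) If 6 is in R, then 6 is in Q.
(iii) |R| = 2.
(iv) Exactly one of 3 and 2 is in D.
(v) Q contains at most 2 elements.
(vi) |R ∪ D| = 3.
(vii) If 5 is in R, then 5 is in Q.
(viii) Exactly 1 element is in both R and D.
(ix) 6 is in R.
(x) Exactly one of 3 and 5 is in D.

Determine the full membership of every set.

D = {3, 6}; R = {5, 6}; Q = {5, 6}

From (ix): 6 ∈ R.
(ii): 6 ∈ Q.
Suppose 2 ∈ D: no assignment then satisfies all the clues, so 2 ∉ D.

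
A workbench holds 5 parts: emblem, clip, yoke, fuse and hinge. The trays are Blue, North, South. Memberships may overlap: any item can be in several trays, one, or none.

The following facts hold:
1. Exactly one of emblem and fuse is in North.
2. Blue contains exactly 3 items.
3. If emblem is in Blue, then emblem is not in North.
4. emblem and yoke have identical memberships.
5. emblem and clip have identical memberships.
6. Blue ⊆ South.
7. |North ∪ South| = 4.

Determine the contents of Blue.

Blue = {clip, emblem, yoke}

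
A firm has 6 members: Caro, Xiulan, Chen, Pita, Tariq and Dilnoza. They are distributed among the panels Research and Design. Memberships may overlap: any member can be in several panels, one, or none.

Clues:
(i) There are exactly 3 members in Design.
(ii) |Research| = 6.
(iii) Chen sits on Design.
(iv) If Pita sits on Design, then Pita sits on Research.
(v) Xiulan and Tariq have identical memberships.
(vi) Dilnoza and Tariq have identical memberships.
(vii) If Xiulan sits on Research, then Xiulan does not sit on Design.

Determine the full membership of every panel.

From (iii): Chen ∈ Design.
(ii): only 6 candidates remain for Research, so all are in.
(vii): Xiulan ∉ Design.
(v): Tariq matches Xiulan: Tariq ∉ Design.
(vi): Dilnoza matches Tariq: Dilnoza ∉ Design.
(i): only 3 candidates remain for Design, so all are in.

Research = {Caro, Chen, Dilnoza, Pita, Tariq, Xiulan}; Design = {Caro, Chen, Pita}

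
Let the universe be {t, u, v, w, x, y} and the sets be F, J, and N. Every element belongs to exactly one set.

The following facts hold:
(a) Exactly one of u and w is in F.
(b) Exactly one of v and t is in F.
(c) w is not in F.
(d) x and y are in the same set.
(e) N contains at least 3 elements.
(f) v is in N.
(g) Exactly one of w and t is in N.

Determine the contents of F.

F = {t, u}

From (c): w ∉ F.
From (f): v ∈ N.
(a) (exactly one): u ∈ F.
(b) (exactly one): t ∈ F.
(g) (exactly one): w ∈ N.
Suppose x ∈ F: no assignment then satisfies all the clues, so x ∉ F.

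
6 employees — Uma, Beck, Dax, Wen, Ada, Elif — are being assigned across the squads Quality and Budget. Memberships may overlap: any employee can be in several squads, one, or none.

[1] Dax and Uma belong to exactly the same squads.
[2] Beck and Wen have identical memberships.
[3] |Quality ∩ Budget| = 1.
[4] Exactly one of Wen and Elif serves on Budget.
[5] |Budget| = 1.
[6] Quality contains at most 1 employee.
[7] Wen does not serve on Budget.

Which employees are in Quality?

Quality = {Elif}

From (7): Wen ∉ Budget.
(2): Beck matches Wen: Beck ∉ Budget.
(4) (exactly one): Elif ∈ Budget.
(5): Budget already has 1, so the rest are out.
Suppose Uma ∈ Quality: no assignment then satisfies all the clues, so Uma ∉ Quality.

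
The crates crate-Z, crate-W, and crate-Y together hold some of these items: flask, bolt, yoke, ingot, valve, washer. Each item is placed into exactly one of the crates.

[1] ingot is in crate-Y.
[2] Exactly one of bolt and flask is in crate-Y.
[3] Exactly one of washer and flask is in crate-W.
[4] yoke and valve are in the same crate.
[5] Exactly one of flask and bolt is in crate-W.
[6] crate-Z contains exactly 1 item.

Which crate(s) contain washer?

washer: crate-Z

From (1): ingot ∈ crate-Y.
Suppose washer ∉ crate-Z: no assignment then satisfies all the clues, so washer ∈ crate-Z.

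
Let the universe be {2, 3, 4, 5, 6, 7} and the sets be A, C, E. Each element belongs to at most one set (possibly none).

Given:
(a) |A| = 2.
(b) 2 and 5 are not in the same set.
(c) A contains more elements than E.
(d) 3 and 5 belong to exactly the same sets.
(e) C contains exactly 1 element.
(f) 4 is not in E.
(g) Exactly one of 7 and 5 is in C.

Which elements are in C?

C = {7}

From (f): 4 ∉ E.
Suppose 2 ∈ C: no assignment then satisfies all the clues, so 2 ∉ C.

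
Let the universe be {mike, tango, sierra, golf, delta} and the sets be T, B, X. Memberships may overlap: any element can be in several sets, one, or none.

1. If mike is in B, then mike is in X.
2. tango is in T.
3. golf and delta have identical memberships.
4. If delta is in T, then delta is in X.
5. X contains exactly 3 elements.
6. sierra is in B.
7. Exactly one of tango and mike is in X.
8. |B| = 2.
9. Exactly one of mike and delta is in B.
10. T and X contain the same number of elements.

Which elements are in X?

X = {delta, golf, mike}

From (2): tango ∈ T.
From (6): sierra ∈ B.
Suppose mike ∉ X: no assignment then satisfies all the clues, so mike ∈ X.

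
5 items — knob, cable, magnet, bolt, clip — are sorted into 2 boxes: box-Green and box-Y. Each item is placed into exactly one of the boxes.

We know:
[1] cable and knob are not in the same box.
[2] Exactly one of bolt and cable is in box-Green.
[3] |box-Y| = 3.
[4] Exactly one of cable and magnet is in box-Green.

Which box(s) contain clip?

clip: box-Green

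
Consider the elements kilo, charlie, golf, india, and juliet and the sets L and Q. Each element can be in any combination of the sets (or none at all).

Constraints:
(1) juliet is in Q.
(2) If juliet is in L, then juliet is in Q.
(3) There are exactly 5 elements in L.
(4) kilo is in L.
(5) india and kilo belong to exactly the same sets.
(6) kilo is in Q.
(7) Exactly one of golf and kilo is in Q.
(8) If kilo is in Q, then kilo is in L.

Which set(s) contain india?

From (1): juliet ∈ Q.
From (4): kilo ∈ L.
From (6): kilo ∈ Q.
(3): only 5 candidates remain for L, so all are in.
(5): india matches kilo: india ∈ Q.
(7) (exactly one): golf ∉ Q.

india: L, Q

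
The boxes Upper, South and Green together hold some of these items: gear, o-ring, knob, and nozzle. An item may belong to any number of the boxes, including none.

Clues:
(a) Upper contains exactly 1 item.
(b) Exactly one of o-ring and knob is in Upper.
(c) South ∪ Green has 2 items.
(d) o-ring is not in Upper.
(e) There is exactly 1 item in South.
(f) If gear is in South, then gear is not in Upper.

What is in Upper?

From (d): o-ring ∉ Upper.
(b) (exactly one): knob ∈ Upper.
(a): Upper already has 1, so the rest are out.

Upper = {knob}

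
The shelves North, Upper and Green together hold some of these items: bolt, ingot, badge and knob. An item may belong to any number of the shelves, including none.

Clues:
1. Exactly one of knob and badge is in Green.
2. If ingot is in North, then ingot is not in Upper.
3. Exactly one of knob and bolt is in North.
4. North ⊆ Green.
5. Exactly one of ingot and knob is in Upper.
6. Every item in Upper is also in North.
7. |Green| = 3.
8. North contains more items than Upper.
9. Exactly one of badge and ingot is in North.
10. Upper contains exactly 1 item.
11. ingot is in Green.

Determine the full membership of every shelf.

North = {ingot, knob}; Upper = {knob}; Green = {bolt, ingot, knob}

From (11): ingot ∈ Green.
Suppose bolt ∈ North: no assignment then satisfies all the clues, so bolt ∉ North.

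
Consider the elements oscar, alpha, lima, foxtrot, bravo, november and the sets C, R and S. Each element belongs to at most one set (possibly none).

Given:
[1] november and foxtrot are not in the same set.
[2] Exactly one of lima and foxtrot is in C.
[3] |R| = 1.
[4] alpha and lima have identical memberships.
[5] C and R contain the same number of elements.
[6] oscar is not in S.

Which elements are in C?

C = {foxtrot}

From (6): oscar ∉ S.
Suppose oscar ∈ C: no assignment then satisfies all the clues, so oscar ∉ C.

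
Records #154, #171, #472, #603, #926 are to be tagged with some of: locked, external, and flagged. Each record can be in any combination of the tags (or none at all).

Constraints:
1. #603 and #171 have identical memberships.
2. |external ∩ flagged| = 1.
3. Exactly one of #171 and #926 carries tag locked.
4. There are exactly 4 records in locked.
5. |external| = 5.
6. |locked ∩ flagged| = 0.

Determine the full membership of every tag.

locked = {#154, #171, #472, #603}; external = {#154, #171, #472, #603, #926}; flagged = {#926}

(5): only 5 candidates remain for external, so all are in.
Suppose #154 ∉ locked: no assignment then satisfies all the clues, so #154 ∈ locked.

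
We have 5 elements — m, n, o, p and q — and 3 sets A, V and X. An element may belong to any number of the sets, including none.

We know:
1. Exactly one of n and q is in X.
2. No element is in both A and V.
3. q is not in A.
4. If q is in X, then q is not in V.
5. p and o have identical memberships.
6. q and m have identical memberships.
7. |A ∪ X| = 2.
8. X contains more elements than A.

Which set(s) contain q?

q: X

From (3): q ∉ A.
(6): m matches q: m ∉ A.
Suppose q ∈ V: no assignment then satisfies all the clues, so q ∉ V.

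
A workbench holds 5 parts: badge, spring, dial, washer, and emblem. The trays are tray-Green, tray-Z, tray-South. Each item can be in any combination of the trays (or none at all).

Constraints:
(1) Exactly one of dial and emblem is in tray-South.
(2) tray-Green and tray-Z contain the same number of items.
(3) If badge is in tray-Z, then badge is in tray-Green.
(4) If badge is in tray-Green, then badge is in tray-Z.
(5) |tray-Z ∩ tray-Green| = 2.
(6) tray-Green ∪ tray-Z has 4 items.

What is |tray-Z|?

3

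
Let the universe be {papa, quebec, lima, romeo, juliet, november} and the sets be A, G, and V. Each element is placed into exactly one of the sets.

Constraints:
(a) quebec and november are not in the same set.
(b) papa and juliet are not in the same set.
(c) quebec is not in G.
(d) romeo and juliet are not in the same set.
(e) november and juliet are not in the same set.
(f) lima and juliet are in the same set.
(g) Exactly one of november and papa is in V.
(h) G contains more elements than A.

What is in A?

A = {november}

From (c): quebec ∉ G.
Suppose papa ∈ A: no assignment then satisfies all the clues, so papa ∉ A.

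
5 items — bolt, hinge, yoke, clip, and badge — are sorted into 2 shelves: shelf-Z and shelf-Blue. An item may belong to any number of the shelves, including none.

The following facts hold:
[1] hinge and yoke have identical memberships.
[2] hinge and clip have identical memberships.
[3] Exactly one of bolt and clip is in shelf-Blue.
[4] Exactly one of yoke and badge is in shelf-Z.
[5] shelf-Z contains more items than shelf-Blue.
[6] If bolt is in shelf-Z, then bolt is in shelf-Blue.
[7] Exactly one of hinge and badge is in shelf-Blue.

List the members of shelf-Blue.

shelf-Blue = {badge, bolt}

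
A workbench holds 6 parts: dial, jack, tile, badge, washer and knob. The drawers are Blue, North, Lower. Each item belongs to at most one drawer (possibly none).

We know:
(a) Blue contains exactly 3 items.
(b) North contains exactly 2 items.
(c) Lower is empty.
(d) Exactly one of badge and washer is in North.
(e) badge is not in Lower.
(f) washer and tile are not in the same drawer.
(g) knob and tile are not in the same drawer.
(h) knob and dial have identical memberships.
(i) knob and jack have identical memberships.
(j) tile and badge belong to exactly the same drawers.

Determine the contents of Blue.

Blue = {dial, jack, knob}

From (e): badge ∉ Lower.
(c): Lower already has 0, so the rest are out.
Suppose dial ∉ Blue: no assignment then satisfies all the clues, so dial ∈ Blue.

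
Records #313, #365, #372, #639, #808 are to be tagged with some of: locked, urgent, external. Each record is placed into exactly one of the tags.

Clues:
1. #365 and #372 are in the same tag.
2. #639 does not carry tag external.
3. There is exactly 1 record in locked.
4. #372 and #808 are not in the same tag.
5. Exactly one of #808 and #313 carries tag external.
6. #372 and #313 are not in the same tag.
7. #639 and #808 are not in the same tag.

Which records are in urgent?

urgent = {#365, #372, #639}

From (2): #639 ∉ external.
Suppose #313 ∈ urgent: no assignment then satisfies all the clues, so #313 ∉ urgent.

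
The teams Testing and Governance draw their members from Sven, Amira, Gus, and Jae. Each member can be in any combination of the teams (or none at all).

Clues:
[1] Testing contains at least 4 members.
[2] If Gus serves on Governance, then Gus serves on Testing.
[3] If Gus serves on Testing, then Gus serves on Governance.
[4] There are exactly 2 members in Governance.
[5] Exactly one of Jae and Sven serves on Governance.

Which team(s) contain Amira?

Amira: Testing

(1): only 4 candidates remain for Testing, so all are in.
(3): Gus ∈ Governance.
Suppose Amira ∈ Governance: no assignment then satisfies all the clues, so Amira ∉ Governance.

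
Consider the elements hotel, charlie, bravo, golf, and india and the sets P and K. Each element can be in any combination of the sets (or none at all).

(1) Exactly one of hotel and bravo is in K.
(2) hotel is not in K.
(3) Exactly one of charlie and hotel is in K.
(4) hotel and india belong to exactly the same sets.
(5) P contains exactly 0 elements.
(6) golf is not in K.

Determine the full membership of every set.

P = {}; K = {bravo, charlie}

From (2): hotel ∉ K.
From (6): golf ∉ K.
(1) (exactly one): bravo ∈ K.
(3) (exactly one): charlie ∈ K.
(4): india matches hotel: india ∉ K.
(5): P already has 0, so the rest are out.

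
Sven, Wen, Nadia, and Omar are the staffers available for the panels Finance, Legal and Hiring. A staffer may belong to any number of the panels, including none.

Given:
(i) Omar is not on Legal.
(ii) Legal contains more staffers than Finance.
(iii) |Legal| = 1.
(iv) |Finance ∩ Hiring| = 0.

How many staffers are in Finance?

0

From (i): Omar ∉ Legal.
Suppose Sven ∈ Finance: no assignment then satisfies all the clues, so Sven ∉ Finance.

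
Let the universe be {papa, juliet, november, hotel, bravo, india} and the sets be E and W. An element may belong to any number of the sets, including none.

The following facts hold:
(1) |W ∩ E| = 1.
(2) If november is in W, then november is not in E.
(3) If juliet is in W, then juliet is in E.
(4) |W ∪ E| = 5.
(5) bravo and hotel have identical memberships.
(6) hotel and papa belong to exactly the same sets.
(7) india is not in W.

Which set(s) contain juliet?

juliet: E, W

From (7): india ∉ W.
Suppose juliet ∉ E: no assignment then satisfies all the clues, so juliet ∈ E.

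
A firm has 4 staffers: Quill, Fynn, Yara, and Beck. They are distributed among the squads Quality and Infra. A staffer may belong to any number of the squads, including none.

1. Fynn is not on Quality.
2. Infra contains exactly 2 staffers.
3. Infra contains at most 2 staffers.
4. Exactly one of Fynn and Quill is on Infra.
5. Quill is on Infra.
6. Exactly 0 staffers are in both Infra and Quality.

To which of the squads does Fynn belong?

From (1): Fynn ∉ Quality.
From (5): Quill ∈ Infra.
(4) (exactly one): Fynn ∉ Infra.

Fynn: none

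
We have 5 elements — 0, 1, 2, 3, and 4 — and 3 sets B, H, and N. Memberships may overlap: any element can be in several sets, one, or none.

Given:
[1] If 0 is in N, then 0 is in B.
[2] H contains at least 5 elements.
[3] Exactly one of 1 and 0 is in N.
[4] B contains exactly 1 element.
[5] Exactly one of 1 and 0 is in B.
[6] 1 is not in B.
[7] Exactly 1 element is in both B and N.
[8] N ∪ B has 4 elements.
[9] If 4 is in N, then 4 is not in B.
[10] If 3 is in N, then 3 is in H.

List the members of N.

N = {0, 2, 3, 4}

From (6): 1 ∉ B.
(2): only 5 candidates remain for H, so all are in.
(5) (exactly one): 0 ∈ B.
(4): B already has 1, so the rest are out.
Suppose 0 ∉ N: no assignment then satisfies all the clues, so 0 ∈ N.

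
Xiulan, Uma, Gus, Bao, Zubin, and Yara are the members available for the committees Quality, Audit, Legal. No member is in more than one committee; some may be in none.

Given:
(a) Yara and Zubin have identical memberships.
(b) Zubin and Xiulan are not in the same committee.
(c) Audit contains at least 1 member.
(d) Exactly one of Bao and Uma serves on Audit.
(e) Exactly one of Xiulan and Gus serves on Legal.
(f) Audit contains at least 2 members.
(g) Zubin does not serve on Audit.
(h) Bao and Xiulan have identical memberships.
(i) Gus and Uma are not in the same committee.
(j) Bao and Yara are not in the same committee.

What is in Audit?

Audit = {Bao, Xiulan}

From (g): Zubin ∉ Audit.
(a): Yara matches Zubin: Yara ∉ Audit.
Suppose Xiulan ∉ Audit: no assignment then satisfies all the clues, so Xiulan ∈ Audit.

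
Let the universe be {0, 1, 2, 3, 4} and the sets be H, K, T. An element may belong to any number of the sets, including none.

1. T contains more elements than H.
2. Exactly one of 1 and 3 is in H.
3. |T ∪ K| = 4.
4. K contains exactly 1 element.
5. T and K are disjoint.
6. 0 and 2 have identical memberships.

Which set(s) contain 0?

0: T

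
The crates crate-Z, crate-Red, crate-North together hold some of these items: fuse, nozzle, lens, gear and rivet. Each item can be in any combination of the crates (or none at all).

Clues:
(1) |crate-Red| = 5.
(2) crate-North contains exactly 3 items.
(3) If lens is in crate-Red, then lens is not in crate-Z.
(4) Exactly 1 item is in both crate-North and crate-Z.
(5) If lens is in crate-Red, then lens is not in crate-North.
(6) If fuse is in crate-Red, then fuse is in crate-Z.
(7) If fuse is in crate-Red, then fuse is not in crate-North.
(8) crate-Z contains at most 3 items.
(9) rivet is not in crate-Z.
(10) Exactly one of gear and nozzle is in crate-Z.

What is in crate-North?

crate-North = {gear, nozzle, rivet}

From (9): rivet ∉ crate-Z.
(1): only 5 candidates remain for crate-Red, so all are in.
(3): lens ∉ crate-Z.
(5): lens ∉ crate-North.
(6): fuse ∈ crate-Z.
(7): fuse ∉ crate-North.
(2): only 3 candidates remain for crate-North, so all are in.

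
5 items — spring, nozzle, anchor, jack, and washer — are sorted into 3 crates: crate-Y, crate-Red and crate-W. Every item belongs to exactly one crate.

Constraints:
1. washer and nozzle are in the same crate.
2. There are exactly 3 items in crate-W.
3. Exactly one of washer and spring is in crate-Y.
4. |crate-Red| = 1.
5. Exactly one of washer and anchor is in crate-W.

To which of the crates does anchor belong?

anchor: crate-Red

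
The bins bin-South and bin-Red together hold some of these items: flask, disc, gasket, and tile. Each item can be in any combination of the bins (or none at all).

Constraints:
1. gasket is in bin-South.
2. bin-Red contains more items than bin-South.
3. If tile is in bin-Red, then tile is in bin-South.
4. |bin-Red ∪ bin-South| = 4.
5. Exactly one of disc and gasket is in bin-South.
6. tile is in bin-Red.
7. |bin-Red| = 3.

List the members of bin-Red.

bin-Red = {disc, flask, tile}

From (1): gasket ∈ bin-South.
From (6): tile ∈ bin-Red.
(3): tile ∈ bin-South.
(5) (exactly one): disc ∉ bin-South.
Suppose flask ∉ bin-Red: no assignment then satisfies all the clues, so flask ∈ bin-Red.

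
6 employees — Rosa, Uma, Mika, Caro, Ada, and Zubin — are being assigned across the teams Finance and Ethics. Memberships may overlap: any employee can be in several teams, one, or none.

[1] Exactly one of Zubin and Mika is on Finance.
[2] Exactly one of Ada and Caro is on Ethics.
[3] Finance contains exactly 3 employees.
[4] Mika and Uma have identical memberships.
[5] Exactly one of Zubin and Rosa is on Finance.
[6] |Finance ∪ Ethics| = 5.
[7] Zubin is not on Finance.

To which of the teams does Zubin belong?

From (7): Zubin ∉ Finance.
(1) (exactly one): Mika ∈ Finance.
(4): Uma matches Mika: Uma ∈ Finance.
(5) (exactly one): Rosa ∈ Finance.
(3): Finance already has 3, so the rest are out.
Suppose Zubin ∉ Ethics: no assignment then satisfies all the clues, so Zubin ∈ Ethics.

Zubin: Ethics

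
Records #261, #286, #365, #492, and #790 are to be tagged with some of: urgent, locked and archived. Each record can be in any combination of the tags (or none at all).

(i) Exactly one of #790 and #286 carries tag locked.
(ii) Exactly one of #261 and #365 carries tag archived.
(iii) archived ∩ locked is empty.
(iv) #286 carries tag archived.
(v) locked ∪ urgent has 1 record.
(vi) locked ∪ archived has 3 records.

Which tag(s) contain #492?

#492: none

From (iv): #286 ∈ archived.
(iii) (disjoint): #286 ∉ locked.
(i) (exactly one): #790 ∈ locked.
(iii) (disjoint): #790 ∉ archived.
Suppose #492 ∈ urgent: no assignment then satisfies all the clues, so #492 ∉ urgent.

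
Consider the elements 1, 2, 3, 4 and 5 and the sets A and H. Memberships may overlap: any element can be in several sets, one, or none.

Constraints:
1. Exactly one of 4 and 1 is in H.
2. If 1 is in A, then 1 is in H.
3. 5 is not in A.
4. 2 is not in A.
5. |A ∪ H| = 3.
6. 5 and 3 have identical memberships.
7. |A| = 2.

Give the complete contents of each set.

A = {1, 4}; H = {1, 2}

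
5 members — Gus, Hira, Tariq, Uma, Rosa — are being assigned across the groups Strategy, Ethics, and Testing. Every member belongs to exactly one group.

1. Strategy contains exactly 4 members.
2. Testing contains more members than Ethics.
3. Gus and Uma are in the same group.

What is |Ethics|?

0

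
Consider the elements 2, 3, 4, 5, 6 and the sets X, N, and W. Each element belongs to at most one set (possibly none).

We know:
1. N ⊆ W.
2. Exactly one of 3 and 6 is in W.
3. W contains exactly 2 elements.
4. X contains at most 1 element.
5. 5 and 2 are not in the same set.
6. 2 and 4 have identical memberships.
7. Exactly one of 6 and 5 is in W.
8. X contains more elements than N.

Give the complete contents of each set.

X = {6}; N = {}; W = {3, 5}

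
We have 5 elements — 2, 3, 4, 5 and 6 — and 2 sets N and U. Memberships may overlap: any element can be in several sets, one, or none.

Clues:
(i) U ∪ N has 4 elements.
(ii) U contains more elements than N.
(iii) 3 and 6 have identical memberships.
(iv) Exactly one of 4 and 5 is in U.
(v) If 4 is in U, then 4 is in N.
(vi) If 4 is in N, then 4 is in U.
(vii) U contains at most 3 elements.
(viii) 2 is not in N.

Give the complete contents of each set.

N = {4, 5}; U = {3, 4, 6}

From (viii): 2 ∉ N.
Suppose 2 ∈ U: no assignment then satisfies all the clues, so 2 ∉ U.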